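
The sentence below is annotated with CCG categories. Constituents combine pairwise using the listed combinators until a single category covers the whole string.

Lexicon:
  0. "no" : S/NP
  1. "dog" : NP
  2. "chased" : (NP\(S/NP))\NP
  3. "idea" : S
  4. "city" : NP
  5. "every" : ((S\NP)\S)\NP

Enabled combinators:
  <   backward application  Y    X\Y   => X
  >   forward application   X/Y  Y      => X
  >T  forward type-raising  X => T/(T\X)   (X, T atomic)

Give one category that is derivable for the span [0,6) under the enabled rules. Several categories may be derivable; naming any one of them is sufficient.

S

[0,6] S   <
  [0,3] NP   <
    [0,1] "no" : S/NP
    [1,3] NP\(S/NP)   <
      [1,2] "dog" : NP
      [2,3] "chased" : (NP\(S/NP))\NP
  [3,6] S\NP   <
    [3,4] "idea" : S
    [4,6] (S\NP)\S   <
      [4,5] "city" : NP
      [5,6] "every" : ((S\NP)\S)\NP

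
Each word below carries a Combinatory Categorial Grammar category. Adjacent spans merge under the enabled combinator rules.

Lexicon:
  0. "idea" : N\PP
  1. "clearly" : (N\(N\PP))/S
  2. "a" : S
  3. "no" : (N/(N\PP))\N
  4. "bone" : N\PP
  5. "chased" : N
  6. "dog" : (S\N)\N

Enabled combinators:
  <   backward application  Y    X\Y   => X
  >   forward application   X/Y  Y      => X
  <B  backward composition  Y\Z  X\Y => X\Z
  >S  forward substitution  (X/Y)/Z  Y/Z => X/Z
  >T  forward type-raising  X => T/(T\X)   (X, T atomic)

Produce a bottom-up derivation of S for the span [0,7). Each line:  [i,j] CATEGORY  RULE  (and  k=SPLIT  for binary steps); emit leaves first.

[0,7] S   <
  [0,5] N   >
    [0,4] N/(N\PP)   <
      [0,3] N   <
        [0,1] "idea" : N\PP
        [1,3] N\(N\PP)   >
          [1,2] "clearly" : (N\(N\PP))/S
          [2,3] "a" : S
      [3,4] "no" : (N/(N\PP))\N
    [4,5] "bone" : N\PP
  [5,7] S\N   <
    [5,6] "chased" : N
    [6,7] "dog" : (S\N)\N

[0,1] N\PP  lex  "idea"
[1,2] (N\(N\PP))/S  lex  "clearly"
[2,3] S  lex  "a"
[1,3] N\(N\PP)  >  k=2
[0,3] N  <  k=1
[3,4] (N/(N\PP))\N  lex  "no"
[0,4] N/(N\PP)  <  k=3
[4,5] N\PP  lex  "bone"
[0,5] N  >  k=4
[5,6] N  lex  "chased"
[6,7] (S\N)\N  lex  "dog"
[5,7] S\N  <  k=6
[0,7] S  <  k=5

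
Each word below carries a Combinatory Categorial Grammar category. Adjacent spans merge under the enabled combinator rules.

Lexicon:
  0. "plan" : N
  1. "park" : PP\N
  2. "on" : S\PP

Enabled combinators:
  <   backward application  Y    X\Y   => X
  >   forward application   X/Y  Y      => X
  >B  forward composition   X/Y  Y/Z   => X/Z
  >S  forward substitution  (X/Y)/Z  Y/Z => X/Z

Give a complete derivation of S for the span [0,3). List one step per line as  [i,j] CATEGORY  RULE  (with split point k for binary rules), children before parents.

[0,3] S   <
  [0,2] PP   <
    [0,1] "plan" : N
    [1,2] "park" : PP\N
  [2,3] "on" : S\PP

[0,1] N  lex  "plan"
[1,2] PP\N  lex  "park"
[0,2] PP  <  k=1
[2,3] S\PP  lex  "on"
[0,3] S  <  k=2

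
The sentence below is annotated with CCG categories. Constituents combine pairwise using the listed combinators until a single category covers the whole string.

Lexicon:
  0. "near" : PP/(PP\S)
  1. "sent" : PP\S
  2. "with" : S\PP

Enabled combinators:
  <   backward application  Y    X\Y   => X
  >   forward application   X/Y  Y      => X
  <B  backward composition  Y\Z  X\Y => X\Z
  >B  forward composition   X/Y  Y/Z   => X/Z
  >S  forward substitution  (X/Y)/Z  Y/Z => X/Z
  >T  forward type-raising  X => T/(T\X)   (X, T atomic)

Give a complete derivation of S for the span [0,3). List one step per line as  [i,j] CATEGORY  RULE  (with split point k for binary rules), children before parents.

[0,1] PP/(PP\S)  lex  "near"
[1,2] PP\S  lex  "sent"
[0,2] PP  >  k=1
[2,3] S\PP  lex  "with"
[0,3] S  <  k=2

[0,3] S   <
  [0,2] PP   >
    [0,1] "near" : PP/(PP\S)
    [1,2] "sent" : PP\S
  [2,3] "with" : S\PP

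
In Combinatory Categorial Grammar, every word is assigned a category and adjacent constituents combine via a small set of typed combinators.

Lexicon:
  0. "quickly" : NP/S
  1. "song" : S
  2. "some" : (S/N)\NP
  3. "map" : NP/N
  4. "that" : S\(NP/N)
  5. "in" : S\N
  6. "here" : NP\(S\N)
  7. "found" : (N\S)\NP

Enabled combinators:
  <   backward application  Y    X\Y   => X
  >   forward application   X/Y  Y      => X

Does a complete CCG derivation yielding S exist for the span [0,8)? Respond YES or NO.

YES

[0,8] S   >
  [0,3] S/N   <
    [0,2] NP   >
      [0,1] "quickly" : NP/S
      [1,2] "song" : S
    [2,3] "some" : (S/N)\NP
  [3,8] N   <
    [3,5] S   <
      [3,4] "map" : NP/N
      [4,5] "that" : S\(NP/N)
    [5,8] N\S   <
      [5,7] NP   <
        [5,6] "in" : S\N
        [6,7] "here" : NP\(S\N)
      [7,8] "found" : (N\S)\NP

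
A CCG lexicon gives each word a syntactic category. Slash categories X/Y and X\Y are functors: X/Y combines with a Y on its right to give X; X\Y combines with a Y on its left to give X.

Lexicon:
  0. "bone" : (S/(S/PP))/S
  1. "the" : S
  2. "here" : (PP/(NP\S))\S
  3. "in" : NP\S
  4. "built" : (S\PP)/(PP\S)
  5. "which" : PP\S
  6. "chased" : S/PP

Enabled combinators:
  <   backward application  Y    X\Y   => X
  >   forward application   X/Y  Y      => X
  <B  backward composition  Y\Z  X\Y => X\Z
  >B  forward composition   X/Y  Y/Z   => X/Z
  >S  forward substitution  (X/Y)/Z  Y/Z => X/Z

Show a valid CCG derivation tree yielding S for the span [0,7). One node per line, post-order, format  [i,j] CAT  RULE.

[0,7] S   >
  [0,6] S/(S/PP)   >
    [0,1] "bone" : (S/(S/PP))/S
    [1,6] S   <
      [1,4] PP   >
        [1,3] PP/(NP\S)   <
          [1,2] "the" : S
          [2,3] "here" : (PP/(NP\S))\S
        [3,4] "in" : NP\S
      [4,6] S\PP   >
        [4,5] "built" : (S\PP)/(PP\S)
        [5,6] "which" : PP\S
  [6,7] "chased" : S/PP

[0,1] (S/(S/PP))/S  lex  "bone"
[1,2] S  lex  "the"
[2,3] (PP/(NP\S))\S  lex  "here"
[1,3] PP/(NP\S)  <  k=2
[3,4] NP\S  lex  "in"
[1,4] PP  >  k=3
[4,5] (S\PP)/(PP\S)  lex  "built"
[5,6] PP\S  lex  "which"
[4,6] S\PP  >  k=5
[1,6] S  <  k=4
[0,6] S/(S/PP)  >  k=1
[6,7] S/PP  lex  "chased"
[0,7] S  >  k=6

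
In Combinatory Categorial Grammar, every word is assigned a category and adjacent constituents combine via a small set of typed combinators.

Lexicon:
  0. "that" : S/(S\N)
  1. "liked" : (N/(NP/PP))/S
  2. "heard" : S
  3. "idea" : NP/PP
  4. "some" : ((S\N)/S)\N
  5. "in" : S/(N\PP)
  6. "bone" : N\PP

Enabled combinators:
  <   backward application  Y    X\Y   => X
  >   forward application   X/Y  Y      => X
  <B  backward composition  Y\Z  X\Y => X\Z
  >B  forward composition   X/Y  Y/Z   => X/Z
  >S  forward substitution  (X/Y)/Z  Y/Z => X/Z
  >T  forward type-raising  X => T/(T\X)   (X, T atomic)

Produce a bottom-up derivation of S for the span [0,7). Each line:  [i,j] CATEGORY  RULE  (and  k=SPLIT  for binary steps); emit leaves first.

[0,1] S/(S\N)  lex  "that"
[1,2] (N/(NP/PP))/S  lex  "liked"
[2,3] S  lex  "heard"
[1,3] N/(NP/PP)  >  k=2
[3,4] NP/PP  lex  "idea"
[1,4] N  >  k=3
[4,5] ((S\N)/S)\N  lex  "some"
[1,5] (S\N)/S  <  k=4
[5,6] S/(N\PP)  lex  "in"
[6,7] N\PP  lex  "bone"
[5,7] S  >  k=6
[1,7] S\N  >  k=5
[0,7] S  >  k=1

[0,7] S   >
  [0,1] "that" : S/(S\N)
  [1,7] S\N   >
    [1,5] (S\N)/S   <
      [1,4] N   >
        [1,3] N/(NP/PP)   >
          [1,2] "liked" : (N/(NP/PP))/S
          [2,3] "heard" : S
        [3,4] "idea" : NP/PP
      [4,5] "some" : ((S\N)/S)\N
    [5,7] S   >
      [5,6] "in" : S/(N\PP)
      [6,7] "bone" : N\PP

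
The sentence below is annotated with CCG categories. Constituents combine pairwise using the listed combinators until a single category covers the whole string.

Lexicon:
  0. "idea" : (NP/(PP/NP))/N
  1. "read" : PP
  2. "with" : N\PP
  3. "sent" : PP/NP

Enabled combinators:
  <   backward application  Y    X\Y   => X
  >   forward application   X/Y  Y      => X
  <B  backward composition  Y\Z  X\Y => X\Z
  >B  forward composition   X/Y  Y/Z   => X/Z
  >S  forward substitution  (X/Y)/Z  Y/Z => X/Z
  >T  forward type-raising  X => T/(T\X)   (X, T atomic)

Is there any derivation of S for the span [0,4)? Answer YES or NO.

NO

(NP/(PP/NP))/N PP N\PP PP/NP
CKY chart[0,4] = {N/(N\NP), NP, NP/(NP\NP), PP/(PP\NP), S/(S\NP)}; S ∉ chart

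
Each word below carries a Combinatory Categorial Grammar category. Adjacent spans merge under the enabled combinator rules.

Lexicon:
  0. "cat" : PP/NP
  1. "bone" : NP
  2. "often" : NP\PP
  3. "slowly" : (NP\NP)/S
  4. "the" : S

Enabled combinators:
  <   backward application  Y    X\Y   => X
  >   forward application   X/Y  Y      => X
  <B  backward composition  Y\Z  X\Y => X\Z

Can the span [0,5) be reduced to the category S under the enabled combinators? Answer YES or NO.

PP/NP NP NP\PP (NP\NP)/S S
CKY chart[0,5] = {NP}; S ∉ chart

NO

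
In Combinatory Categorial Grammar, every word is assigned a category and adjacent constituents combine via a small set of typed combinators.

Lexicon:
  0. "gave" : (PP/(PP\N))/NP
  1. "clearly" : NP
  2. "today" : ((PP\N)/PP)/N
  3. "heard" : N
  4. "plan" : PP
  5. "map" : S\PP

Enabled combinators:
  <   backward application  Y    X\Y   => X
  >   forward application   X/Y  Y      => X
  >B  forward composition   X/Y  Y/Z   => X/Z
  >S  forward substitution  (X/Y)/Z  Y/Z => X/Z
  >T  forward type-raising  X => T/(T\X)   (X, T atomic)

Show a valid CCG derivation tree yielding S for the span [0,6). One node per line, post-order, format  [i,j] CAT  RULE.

[0,1] (PP/(PP\N))/NP  lex  "gave"
[1,2] NP  lex  "clearly"
[0,2] PP/(PP\N)  >  k=1
[2,3] ((PP\N)/PP)/N  lex  "today"
[3,4] N  lex  "heard"
[2,4] (PP\N)/PP  >  k=3
[4,5] PP  lex  "plan"
[2,5] PP\N  >  k=4
[0,5] PP  >  k=2
[5,6] S\PP  lex  "map"
[0,6] S  <  k=5

[0,6] S   <
  [0,5] PP   >
    [0,2] PP/(PP\N)   >
      [0,1] "gave" : (PP/(PP\N))/NP
      [1,2] "clearly" : NP
    [2,5] PP\N   >
      [2,4] (PP\N)/PP   >
        [2,3] "today" : ((PP\N)/PP)/N
        [3,4] "heard" : N
      [4,5] "plan" : PP
  [5,6] "map" : S\PP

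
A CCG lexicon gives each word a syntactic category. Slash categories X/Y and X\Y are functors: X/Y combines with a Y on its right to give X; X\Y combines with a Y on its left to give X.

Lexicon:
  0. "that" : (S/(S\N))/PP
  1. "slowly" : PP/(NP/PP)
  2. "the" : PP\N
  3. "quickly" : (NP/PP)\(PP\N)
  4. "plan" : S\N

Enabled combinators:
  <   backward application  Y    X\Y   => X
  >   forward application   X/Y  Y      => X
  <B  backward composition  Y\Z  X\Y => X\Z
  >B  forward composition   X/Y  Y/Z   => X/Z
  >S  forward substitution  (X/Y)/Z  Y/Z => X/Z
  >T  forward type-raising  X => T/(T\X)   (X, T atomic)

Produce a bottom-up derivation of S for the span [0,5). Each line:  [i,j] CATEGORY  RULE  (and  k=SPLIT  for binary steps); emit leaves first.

[0,1] (S/(S\N))/PP  lex  "that"
[1,2] PP/(NP/PP)  lex  "slowly"
[2,3] PP\N  lex  "the"
[3,4] (NP/PP)\(PP\N)  lex  "quickly"
[2,4] NP/PP  <  k=3
[1,4] PP  >  k=2
[0,4] S/(S\N)  >  k=1
[4,5] S\N  lex  "plan"
[0,5] S  >  k=4

[0,5] S   >
  [0,4] S/(S\N)   >
    [0,1] "that" : (S/(S\N))/PP
    [1,4] PP   >
      [1,2] "slowly" : PP/(NP/PP)
      [2,4] NP/PP   <
        [2,3] "the" : PP\N
        [3,4] "quickly" : (NP/PP)\(PP\N)
  [4,5] "plan" : S\N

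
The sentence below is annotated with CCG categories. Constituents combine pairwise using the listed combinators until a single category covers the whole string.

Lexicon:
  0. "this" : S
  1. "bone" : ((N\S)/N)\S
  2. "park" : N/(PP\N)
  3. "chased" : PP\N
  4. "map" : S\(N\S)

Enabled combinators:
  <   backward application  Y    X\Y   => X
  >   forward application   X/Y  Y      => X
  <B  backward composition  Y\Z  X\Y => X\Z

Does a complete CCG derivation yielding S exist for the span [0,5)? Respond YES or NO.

[0,5] S   <
  [0,4] N\S   >
    [0,2] (N\S)/N   <
      [0,1] "this" : S
      [1,2] "bone" : ((N\S)/N)\S
    [2,4] N   >
      [2,3] "park" : N/(PP\N)
      [3,4] "chased" : PP\N
  [4,5] "map" : S\(N\S)

YES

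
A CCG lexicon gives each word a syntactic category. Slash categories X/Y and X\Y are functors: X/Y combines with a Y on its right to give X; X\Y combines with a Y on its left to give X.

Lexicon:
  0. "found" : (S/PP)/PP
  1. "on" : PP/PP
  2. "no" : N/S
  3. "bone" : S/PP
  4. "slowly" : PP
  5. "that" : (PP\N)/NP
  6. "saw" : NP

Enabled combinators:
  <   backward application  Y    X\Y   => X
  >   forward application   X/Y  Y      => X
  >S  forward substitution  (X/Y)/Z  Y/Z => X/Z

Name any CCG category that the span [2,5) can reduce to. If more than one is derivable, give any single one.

[0,7] S   >
  [0,2] S/PP   >S
    [0,1] "found" : (S/PP)/PP
    [1,2] "on" : PP/PP
  [2,7] PP   <
    [2,5] N   >
      [2,3] "no" : N/S
      [3,5] S   >
        [3,4] "bone" : S/PP
        [4,5] "slowly" : PP
    [5,7] PP\N   >
      [5,6] "that" : (PP\N)/NP
      [6,7] "saw" : NP

N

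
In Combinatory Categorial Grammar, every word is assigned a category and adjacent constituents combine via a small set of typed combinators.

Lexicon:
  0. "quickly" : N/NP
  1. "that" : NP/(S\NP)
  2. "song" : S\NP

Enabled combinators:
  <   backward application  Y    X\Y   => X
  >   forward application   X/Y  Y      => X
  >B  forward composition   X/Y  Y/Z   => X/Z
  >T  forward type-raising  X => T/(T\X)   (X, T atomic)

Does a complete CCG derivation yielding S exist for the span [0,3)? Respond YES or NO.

N/NP NP/(S\NP) S\NP
CKY chart[0,3] = {N, N/(NP\NP), N/(N\N), NP/(NP\N), PP/(PP\N), S/(S\N)}; S ∉ chart

NO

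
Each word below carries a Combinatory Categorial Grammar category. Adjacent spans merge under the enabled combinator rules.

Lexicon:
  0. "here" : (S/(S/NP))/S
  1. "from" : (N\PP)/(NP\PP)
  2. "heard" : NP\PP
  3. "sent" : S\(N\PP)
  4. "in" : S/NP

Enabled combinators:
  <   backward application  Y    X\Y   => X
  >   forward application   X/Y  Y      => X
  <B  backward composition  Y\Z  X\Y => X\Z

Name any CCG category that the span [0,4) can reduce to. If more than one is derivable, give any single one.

S/(S/NP)

[0,5] S   >
  [0,4] S/(S/NP)   >
    [0,1] "here" : (S/(S/NP))/S
    [1,4] S   <
      [1,3] N\PP   >
        [1,2] "from" : (N\PP)/(NP\PP)
        [2,3] "heard" : NP\PP
      [3,4] "sent" : S\(N\PP)
  [4,5] "in" : S/NP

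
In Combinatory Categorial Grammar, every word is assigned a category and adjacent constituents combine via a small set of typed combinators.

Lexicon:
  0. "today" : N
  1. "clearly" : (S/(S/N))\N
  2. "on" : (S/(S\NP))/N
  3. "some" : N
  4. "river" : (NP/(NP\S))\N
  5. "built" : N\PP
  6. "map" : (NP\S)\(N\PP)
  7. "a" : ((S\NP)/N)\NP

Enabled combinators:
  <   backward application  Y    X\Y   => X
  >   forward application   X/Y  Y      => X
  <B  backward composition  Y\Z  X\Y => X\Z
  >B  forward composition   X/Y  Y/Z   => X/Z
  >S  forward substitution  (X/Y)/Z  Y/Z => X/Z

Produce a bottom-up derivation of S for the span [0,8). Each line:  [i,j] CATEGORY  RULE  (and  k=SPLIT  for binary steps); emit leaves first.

[0,8] S   >
  [0,2] S/(S/N)   <
    [0,1] "today" : N
    [1,2] "clearly" : (S/(S/N))\N
  [2,8] S/N   >S
    [2,3] "on" : (S/(S\NP))/N
    [3,8] (S\NP)/N   <
      [3,7] NP   >
        [3,5] NP/(NP\S)   <
          [3,4] "some" : N
          [4,5] "river" : (NP/(NP\S))\N
        [5,7] NP\S   <
          [5,6] "built" : N\PP
          [6,7] "map" : (NP\S)\(N\PP)
      [7,8] "a" : ((S\NP)/N)\NP

[0,1] N  lex  "today"
[1,2] (S/(S/N))\N  lex  "clearly"
[0,2] S/(S/N)  <  k=1
[2,3] (S/(S\NP))/N  lex  "on"
[3,4] N  lex  "some"
[4,5] (NP/(NP\S))\N  lex  "river"
[3,5] NP/(NP\S)  <  k=4
[5,6] N\PP  lex  "built"
[6,7] (NP\S)\(N\PP)  lex  "map"
[5,7] NP\S  <  k=6
[3,7] NP  >  k=5
[7,8] ((S\NP)/N)\NP  lex  "a"
[3,8] (S\NP)/N  <  k=7
[2,8] S/N  >S  k=3
[0,8] S  >  k=2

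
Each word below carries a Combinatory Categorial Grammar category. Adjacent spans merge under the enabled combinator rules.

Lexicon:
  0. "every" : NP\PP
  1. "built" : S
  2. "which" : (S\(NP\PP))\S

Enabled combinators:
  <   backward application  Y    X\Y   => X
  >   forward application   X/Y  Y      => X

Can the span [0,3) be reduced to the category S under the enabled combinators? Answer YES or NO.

YES

[0,3] S   <
  [0,1] "every" : NP\PP
  [1,3] S\(NP\PP)   <
    [1,2] "built" : S
    [2,3] "which" : (S\(NP\PP))\S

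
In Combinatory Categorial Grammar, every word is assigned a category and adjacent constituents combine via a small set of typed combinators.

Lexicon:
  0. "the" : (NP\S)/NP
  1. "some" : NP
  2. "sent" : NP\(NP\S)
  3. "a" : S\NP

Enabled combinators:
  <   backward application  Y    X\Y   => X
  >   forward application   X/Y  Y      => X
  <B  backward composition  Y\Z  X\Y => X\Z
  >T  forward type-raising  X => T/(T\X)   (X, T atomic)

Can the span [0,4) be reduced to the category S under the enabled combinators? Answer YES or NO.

[0,4] S   <
  [0,3] NP   <
    [0,2] NP\S   >
      [0,1] "the" : (NP\S)/NP
      [1,2] "some" : NP
    [2,3] "sent" : NP\(NP\S)
  [3,4] "a" : S\NP

YES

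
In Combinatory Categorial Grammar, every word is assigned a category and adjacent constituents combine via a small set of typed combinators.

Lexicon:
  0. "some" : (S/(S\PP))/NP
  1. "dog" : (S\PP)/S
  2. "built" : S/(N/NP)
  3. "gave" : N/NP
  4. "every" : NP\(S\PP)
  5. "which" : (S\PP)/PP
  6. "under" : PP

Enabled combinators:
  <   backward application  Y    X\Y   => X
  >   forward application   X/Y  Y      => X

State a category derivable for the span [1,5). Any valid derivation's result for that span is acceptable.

[0,7] S   >
  [0,5] S/(S\PP)   >
    [0,1] "some" : (S/(S\PP))/NP
    [1,5] NP   <
      [1,4] S\PP   >
        [1,2] "dog" : (S\PP)/S
        [2,4] S   >
          [2,3] "built" : S/(N/NP)
          [3,4] "gave" : N/NP
      [4,5] "every" : NP\(S\PP)
  [5,7] S\PP   >
    [5,6] "which" : (S\PP)/PP
    [6,7] "under" : PP

NP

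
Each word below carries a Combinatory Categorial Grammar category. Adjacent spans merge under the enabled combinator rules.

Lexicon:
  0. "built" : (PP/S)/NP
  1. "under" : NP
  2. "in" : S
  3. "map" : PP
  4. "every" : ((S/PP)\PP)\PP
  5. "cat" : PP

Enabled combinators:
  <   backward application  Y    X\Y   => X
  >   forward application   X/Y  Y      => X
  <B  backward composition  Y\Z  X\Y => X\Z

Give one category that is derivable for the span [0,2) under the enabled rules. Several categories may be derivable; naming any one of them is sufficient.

[0,6] S   >
  [0,5] S/PP   <
    [0,3] PP   >
      [0,2] PP/S   >
        [0,1] "built" : (PP/S)/NP
        [1,2] "under" : NP
      [2,3] "in" : S
    [3,5] (S/PP)\PP   <
      [3,4] "map" : PP
      [4,5] "every" : ((S/PP)\PP)\PP
  [5,6] "cat" : PP

PP/S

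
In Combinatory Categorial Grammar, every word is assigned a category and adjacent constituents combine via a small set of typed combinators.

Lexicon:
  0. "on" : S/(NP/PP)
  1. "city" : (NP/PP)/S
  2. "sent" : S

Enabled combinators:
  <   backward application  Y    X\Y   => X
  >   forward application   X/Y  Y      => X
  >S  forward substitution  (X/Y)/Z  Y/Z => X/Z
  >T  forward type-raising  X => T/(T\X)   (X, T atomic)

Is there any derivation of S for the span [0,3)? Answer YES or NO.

[0,3] S   >
  [0,1] "on" : S/(NP/PP)
  [1,3] NP/PP   >
    [1,2] "city" : (NP/PP)/S
    [2,3] "sent" : S

YES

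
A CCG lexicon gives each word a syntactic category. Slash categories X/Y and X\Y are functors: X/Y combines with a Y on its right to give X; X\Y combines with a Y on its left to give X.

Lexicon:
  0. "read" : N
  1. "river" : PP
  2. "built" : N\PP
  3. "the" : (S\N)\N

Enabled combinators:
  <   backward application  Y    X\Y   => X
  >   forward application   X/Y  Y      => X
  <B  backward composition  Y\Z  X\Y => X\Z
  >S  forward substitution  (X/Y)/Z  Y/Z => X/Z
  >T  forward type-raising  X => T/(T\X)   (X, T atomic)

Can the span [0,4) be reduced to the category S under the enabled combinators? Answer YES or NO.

YES

[0,4] S   <
  [0,1] "read" : N
  [1,4] S\N   <
    [1,3] N   <
      [1,2] "river" : PP
      [2,3] "built" : N\PP
    [3,4] "the" : (S\N)\N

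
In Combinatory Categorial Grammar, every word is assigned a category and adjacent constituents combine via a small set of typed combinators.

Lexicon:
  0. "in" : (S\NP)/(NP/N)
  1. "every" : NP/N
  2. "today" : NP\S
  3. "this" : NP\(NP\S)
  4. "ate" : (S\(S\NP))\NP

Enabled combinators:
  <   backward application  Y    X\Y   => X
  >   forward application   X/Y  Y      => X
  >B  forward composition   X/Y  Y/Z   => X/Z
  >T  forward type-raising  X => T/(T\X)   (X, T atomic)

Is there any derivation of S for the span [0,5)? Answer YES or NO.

[0,5] S   <
  [0,2] S\NP   >
    [0,1] "in" : (S\NP)/(NP/N)
    [1,2] "every" : NP/N
  [2,5] S\(S\NP)   <
    [2,4] NP   <
      [2,3] "today" : NP\S
      [3,4] "this" : NP\(NP\S)
    [4,5] "ate" : (S\(S\NP))\NP

YES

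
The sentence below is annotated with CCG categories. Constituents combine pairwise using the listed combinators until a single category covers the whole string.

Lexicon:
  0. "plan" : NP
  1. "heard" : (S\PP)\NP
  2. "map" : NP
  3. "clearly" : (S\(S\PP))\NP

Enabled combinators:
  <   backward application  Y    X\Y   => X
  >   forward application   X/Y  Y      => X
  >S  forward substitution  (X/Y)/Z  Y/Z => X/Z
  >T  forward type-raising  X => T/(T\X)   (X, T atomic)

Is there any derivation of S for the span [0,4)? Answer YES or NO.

[0,4] S   <
  [0,2] S\PP   <
    [0,1] "plan" : NP
    [1,2] "heard" : (S\PP)\NP
  [2,4] S\(S\PP)   <
    [2,3] "map" : NP
    [3,4] "clearly" : (S\(S\PP))\NP

YES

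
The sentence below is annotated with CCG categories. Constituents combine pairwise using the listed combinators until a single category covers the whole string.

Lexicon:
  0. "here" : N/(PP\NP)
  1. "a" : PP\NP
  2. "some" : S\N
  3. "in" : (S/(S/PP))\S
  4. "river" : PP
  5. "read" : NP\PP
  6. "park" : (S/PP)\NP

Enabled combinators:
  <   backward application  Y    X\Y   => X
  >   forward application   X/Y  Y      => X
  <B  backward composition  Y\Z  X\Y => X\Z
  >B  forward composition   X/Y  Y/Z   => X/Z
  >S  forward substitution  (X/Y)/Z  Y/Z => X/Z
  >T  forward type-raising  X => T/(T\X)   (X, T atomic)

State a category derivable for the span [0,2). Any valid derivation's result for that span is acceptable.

[0,7] S   >
  [0,4] S/(S/PP)   <
    [0,3] S   <
      [0,2] N   >
        [0,1] "here" : N/(PP\NP)
        [1,2] "a" : PP\NP
      [2,3] "some" : S\N
    [3,4] "in" : (S/(S/PP))\S
  [4,7] S/PP   <
    [4,6] NP   >
      [4,5] NP/(NP\PP)   >T
        [4,5] "river" : PP
      [5,6] "read" : NP\PP
    [6,7] "park" : (S/PP)\NP

N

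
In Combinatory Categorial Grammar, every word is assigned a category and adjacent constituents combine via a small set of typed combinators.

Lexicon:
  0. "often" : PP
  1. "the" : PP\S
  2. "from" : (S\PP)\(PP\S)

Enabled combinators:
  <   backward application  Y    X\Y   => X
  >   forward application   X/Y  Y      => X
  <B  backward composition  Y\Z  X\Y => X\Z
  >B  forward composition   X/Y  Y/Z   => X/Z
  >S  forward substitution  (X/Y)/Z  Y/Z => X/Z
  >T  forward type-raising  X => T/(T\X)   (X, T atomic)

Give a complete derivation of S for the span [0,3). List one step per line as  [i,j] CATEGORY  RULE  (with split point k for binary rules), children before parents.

[0,1] PP  lex  "often"
[0,1] S/(S\PP)  >T
[1,2] PP\S  lex  "the"
[2,3] (S\PP)\(PP\S)  lex  "from"
[1,3] S\PP  <  k=2
[0,3] S  >  k=1

[0,3] S   >
  [0,1] S/(S\PP)   >T
    [0,1] "often" : PP
  [1,3] S\PP   <
    [1,2] "the" : PP\S
    [2,3] "from" : (S\PP)\(PP\S)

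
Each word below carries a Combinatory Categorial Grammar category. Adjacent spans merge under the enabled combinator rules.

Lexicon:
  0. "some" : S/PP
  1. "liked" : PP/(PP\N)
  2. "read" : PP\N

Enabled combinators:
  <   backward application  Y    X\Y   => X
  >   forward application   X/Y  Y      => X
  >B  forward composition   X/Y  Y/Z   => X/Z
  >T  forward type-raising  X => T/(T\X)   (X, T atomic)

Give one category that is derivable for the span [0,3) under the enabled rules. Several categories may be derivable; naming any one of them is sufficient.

[0,3] S   >
  [0,1] "some" : S/PP
  [1,3] PP   >
    [1,2] "liked" : PP/(PP\N)
    [2,3] "read" : PP\N

S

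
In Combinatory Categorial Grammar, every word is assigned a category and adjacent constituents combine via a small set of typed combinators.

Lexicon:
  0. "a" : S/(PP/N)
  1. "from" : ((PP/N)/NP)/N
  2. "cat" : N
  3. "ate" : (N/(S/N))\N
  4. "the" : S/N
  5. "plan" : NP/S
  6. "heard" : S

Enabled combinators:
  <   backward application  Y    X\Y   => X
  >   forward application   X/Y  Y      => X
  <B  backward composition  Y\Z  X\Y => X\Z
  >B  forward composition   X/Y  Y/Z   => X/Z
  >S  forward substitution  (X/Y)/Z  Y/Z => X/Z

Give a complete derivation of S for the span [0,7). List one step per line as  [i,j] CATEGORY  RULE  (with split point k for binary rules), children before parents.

[0,1] S/(PP/N)  lex  "a"
[1,2] ((PP/N)/NP)/N  lex  "from"
[2,3] N  lex  "cat"
[3,4] (N/(S/N))\N  lex  "ate"
[2,4] N/(S/N)  <  k=3
[4,5] S/N  lex  "the"
[2,5] N  >  k=4
[1,5] (PP/N)/NP  >  k=2
[5,6] NP/S  lex  "plan"
[6,7] S  lex  "heard"
[5,7] NP  >  k=6
[1,7] PP/N  >  k=5
[0,7] S  >  k=1

[0,7] S   >
  [0,1] "a" : S/(PP/N)
  [1,7] PP/N   >
    [1,5] (PP/N)/NP   >
      [1,2] "from" : ((PP/N)/NP)/N
      [2,5] N   >
        [2,4] N/(S/N)   <
          [2,3] "cat" : N
          [3,4] "ate" : (N/(S/N))\N
        [4,5] "the" : S/N
    [5,7] NP   >
      [5,6] "plan" : NP/S
      [6,7] "heard" : S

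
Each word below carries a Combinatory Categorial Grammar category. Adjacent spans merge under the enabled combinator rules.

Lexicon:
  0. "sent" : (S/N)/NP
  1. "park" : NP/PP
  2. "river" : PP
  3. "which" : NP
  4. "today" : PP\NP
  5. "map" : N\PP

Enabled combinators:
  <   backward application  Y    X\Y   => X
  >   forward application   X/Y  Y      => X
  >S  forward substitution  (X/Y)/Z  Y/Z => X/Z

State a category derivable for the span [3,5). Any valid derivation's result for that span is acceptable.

[0,6] S   >
  [0,3] S/N   >
    [0,1] "sent" : (S/N)/NP
    [1,3] NP   >
      [1,2] "park" : NP/PP
      [2,3] "river" : PP
  [3,6] N   <
    [3,5] PP   <
      [3,4] "which" : NP
      [4,5] "today" : PP\NP
    [5,6] "map" : N\PP

PP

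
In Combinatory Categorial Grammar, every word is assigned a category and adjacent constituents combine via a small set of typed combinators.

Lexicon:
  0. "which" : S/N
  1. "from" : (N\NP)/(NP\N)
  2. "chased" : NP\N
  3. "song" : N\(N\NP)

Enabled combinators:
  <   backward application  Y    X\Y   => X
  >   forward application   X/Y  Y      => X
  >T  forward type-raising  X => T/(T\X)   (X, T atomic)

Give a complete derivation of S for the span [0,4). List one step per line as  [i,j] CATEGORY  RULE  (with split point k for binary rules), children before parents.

[0,1] S/N  lex  "which"
[1,2] (N\NP)/(NP\N)  lex  "from"
[2,3] NP\N  lex  "chased"
[1,3] N\NP  >  k=2
[3,4] N\(N\NP)  lex  "song"
[1,4] N  <  k=3
[0,4] S  >  k=1

[0,4] S   >
  [0,1] "which" : S/N
  [1,4] N   <
    [1,3] N\NP   >
      [1,2] "from" : (N\NP)/(NP\N)
      [2,3] "chased" : NP\N
    [3,4] "song" : N\(N\NP)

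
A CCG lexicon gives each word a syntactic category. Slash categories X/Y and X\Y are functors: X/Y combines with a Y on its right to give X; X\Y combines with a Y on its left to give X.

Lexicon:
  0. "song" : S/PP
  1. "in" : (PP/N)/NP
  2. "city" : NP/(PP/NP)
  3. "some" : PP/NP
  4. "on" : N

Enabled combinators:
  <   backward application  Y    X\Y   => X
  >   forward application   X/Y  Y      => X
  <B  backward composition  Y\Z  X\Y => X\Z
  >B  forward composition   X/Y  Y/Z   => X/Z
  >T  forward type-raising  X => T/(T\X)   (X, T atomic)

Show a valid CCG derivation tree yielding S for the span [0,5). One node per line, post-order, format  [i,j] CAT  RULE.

[0,1] S/PP  lex  "song"
[1,2] (PP/N)/NP  lex  "in"
[2,3] NP/(PP/NP)  lex  "city"
[3,4] PP/NP  lex  "some"
[2,4] NP  >  k=3
[1,4] PP/N  >  k=2
[4,5] N  lex  "on"
[1,5] PP  >  k=4
[0,5] S  >  k=1

[0,5] S   >
  [0,1] "song" : S/PP
  [1,5] PP   >
    [1,4] PP/N   >
      [1,2] "in" : (PP/N)/NP
      [2,4] NP   >
        [2,3] "city" : NP/(PP/NP)
        [3,4] "some" : PP/NP
    [4,5] "on" : N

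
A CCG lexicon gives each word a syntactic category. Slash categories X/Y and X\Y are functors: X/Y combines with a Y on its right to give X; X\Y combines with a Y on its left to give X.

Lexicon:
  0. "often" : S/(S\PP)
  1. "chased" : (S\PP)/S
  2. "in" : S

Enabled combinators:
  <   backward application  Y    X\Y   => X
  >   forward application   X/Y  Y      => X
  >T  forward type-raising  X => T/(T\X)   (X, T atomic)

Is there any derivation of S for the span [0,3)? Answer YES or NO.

YES

[0,3] S   >
  [0,1] "often" : S/(S\PP)
  [1,3] S\PP   >
    [1,2] "chased" : (S\PP)/S
    [2,3] "in" : S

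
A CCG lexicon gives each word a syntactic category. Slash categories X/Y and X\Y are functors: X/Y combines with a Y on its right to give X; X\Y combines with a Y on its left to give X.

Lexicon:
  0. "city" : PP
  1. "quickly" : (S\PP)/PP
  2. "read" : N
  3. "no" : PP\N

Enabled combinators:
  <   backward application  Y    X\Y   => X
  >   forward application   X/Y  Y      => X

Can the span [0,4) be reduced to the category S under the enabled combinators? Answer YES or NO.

YES

[0,4] S   <
  [0,1] "city" : PP
  [1,4] S\PP   >
    [1,2] "quickly" : (S\PP)/PP
    [2,4] PP   <
      [2,3] "read" : N
      [3,4] "no" : PP\N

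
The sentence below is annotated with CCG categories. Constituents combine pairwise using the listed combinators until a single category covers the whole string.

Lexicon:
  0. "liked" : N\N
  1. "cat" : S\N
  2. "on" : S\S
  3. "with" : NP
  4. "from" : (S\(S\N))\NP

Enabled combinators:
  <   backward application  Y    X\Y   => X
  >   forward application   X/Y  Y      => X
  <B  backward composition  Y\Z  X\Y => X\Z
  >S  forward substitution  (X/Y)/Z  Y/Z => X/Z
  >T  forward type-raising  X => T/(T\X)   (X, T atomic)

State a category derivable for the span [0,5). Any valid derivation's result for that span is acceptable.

[0,5] S   <
  [0,3] S\N   <B
    [0,2] S\N   <B
      [0,1] "liked" : N\N
      [1,2] "cat" : S\N
    [2,3] "on" : S\S
  [3,5] S\(S\N)   <
    [3,4] "with" : NP
    [4,5] "from" : (S\(S\N))\NP

S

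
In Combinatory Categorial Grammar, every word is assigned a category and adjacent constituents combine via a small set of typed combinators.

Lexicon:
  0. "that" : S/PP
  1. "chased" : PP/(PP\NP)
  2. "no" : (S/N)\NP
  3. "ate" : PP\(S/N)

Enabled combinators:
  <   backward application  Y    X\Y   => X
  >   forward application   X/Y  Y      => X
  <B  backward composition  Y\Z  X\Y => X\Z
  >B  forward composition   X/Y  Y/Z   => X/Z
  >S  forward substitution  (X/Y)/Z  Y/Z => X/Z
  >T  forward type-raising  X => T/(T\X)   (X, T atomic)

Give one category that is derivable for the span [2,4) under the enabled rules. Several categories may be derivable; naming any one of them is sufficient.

PP\NP

[0,4] S   >
  [0,1] "that" : S/PP
  [1,4] PP   >
    [1,2] "chased" : PP/(PP\NP)
    [2,4] PP\NP   <B
      [2,3] "no" : (S/N)\NP
      [3,4] "ate" : PP\(S/N)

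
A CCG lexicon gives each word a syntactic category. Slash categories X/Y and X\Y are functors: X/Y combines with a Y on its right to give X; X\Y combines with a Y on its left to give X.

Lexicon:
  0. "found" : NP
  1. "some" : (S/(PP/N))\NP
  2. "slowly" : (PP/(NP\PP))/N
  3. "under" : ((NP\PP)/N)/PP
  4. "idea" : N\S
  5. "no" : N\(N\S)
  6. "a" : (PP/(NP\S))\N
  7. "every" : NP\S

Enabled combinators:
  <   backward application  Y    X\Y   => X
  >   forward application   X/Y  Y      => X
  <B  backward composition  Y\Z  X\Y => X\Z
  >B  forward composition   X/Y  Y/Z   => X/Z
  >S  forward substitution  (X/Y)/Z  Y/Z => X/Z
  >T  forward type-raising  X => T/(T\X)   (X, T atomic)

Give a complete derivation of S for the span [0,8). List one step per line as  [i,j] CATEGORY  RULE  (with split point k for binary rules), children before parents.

[0,8] S   >
  [0,2] S/(PP/N)   <
    [0,1] "found" : NP
    [1,2] "some" : (S/(PP/N))\NP
  [2,8] PP/N   >S
    [2,3] "slowly" : (PP/(NP\PP))/N
    [3,8] (NP\PP)/N   >
      [3,4] "under" : ((NP\PP)/N)/PP
      [4,8] PP   >
        [4,7] PP/(NP\S)   <
          [4,6] N   <
            [4,5] "idea" : N\S
            [5,6] "no" : N\(N\S)
          [6,7] "a" : (PP/(NP\S))\N
        [7,8] "every" : NP\S

[0,1] NP  lex  "found"
[1,2] (S/(PP/N))\NP  lex  "some"
[0,2] S/(PP/N)  <  k=1
[2,3] (PP/(NP\PP))/N  lex  "slowly"
[3,4] ((NP\PP)/N)/PP  lex  "under"
[4,5] N\S  lex  "idea"
[5,6] N\(N\S)  lex  "no"
[4,6] N  <  k=5
[6,7] (PP/(NP\S))\N  lex  "a"
[4,7] PP/(NP\S)  <  k=6
[7,8] NP\S  lex  "every"
[4,8] PP  >  k=7
[3,8] (NP\PP)/N  >  k=4
[2,8] PP/N  >S  k=3
[0,8] S  >  k=2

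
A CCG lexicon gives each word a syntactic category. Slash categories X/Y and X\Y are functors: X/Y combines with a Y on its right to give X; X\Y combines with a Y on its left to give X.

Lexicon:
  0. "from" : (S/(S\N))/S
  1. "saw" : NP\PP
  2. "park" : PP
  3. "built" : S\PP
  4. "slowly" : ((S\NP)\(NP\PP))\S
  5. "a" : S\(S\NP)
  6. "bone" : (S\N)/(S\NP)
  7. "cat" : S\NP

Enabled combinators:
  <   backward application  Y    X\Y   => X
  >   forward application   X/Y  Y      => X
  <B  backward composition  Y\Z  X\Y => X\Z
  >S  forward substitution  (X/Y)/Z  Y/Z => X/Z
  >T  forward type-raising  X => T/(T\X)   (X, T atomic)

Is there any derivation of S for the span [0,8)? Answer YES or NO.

[0,8] S   >
  [0,6] S/(S\N)   >
    [0,1] "from" : (S/(S\N))/S
    [1,6] S   <
      [1,5] S\NP   <
        [1,2] "saw" : NP\PP
        [2,5] (S\NP)\(NP\PP)   <
          [2,4] S   >
            [2,3] S/(S\PP)   >T
              [2,3] "park" : PP
            [3,4] "built" : S\PP
          [4,5] "slowly" : ((S\NP)\(NP\PP))\S
      [5,6] "a" : S\(S\NP)
  [6,8] S\N   >
    [6,7] "bone" : (S\N)/(S\NP)
    [7,8] "cat" : S\NP

YES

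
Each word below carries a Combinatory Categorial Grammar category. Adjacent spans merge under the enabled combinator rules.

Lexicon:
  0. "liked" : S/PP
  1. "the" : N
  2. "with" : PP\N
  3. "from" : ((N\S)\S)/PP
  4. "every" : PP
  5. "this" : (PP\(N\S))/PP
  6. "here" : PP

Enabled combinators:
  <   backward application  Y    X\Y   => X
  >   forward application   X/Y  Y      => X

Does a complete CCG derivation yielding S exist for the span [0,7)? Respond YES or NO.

NO

S/PP N PP\N ((N\S)\S)/PP PP (PP\(N\S))/PP PP
CKY chart[0,7] = {PP}; S ∉ chart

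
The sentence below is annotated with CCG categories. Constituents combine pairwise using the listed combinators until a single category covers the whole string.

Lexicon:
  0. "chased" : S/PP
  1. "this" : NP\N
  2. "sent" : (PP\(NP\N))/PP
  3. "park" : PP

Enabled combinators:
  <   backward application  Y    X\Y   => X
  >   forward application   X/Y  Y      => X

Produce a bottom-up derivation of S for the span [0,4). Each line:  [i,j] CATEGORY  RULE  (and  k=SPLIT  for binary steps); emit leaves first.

[0,1] S/PP  lex  "chased"
[1,2] NP\N  lex  "this"
[2,3] (PP\(NP\N))/PP  lex  "sent"
[3,4] PP  lex  "park"
[2,4] PP\(NP\N)  >  k=3
[1,4] PP  <  k=2
[0,4] S  >  k=1

[0,4] S   >
  [0,1] "chased" : S/PP
  [1,4] PP   <
    [1,2] "this" : NP\N
    [2,4] PP\(NP\N)   >
      [2,3] "sent" : (PP\(NP\N))/PP
      [3,4] "park" : PP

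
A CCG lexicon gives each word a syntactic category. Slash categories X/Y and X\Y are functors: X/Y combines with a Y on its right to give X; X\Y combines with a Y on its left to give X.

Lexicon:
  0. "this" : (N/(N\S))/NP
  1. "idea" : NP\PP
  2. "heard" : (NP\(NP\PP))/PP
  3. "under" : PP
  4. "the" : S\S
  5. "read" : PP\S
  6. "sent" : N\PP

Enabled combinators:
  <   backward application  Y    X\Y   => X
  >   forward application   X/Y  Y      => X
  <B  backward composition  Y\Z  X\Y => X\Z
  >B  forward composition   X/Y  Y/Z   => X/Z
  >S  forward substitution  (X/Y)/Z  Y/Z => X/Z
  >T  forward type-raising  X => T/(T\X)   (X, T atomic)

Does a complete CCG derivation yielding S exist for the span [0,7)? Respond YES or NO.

NO

(N/(N\S))/NP NP\PP (NP\(NP\PP))/PP PP S\S PP\S N\PP
CKY chart[0,7] = {N, N/(N\N), NP/(NP\N), PP/(PP\N), S/(S\N)}; S ∉ chart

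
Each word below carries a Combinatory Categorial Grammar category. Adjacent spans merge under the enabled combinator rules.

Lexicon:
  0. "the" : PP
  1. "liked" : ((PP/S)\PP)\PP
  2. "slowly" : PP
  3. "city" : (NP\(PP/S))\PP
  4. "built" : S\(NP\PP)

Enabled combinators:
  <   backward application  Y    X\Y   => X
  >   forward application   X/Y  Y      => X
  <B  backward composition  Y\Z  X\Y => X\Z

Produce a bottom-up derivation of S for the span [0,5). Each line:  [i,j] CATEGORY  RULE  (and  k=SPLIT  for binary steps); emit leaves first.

[0,1] PP  lex  "the"
[1,2] ((PP/S)\PP)\PP  lex  "liked"
[0,2] (PP/S)\PP  <  k=1
[2,3] PP  lex  "slowly"
[3,4] (NP\(PP/S))\PP  lex  "city"
[2,4] NP\(PP/S)  <  k=3
[0,4] NP\PP  <B  k=2
[4,5] S\(NP\PP)  lex  "built"
[0,5] S  <  k=4

[0,5] S   <
  [0,4] NP\PP   <B
    [0,2] (PP/S)\PP   <
      [0,1] "the" : PP
      [1,2] "liked" : ((PP/S)\PP)\PP
    [2,4] NP\(PP/S)   <
      [2,3] "slowly" : PP
      [3,4] "city" : (NP\(PP/S))\PP
  [4,5] "built" : S\(NP\PP)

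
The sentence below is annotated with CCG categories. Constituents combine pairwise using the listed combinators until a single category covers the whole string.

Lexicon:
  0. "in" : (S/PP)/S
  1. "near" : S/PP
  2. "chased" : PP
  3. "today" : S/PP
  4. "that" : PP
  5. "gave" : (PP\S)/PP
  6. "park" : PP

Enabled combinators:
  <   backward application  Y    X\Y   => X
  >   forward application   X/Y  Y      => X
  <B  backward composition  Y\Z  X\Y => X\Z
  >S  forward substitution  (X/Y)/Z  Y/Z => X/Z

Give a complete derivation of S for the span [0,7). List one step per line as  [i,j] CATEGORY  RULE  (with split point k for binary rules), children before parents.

[0,1] (S/PP)/S  lex  "in"
[1,2] S/PP  lex  "near"
[2,3] PP  lex  "chased"
[1,3] S  >  k=2
[0,3] S/PP  >  k=1
[3,4] S/PP  lex  "today"
[4,5] PP  lex  "that"
[3,5] S  >  k=4
[5,6] (PP\S)/PP  lex  "gave"
[6,7] PP  lex  "park"
[5,7] PP\S  >  k=6
[3,7] PP  <  k=5
[0,7] S  >  k=3

[0,7] S   >
  [0,3] S/PP   >
    [0,1] "in" : (S/PP)/S
    [1,3] S   >
      [1,2] "near" : S/PP
      [2,3] "chased" : PP
  [3,7] PP   <
    [3,5] S   >
      [3,4] "today" : S/PP
      [4,5] "that" : PP
    [5,7] PP\S   >
      [5,6] "gave" : (PP\S)/PP
      [6,7] "park" : PP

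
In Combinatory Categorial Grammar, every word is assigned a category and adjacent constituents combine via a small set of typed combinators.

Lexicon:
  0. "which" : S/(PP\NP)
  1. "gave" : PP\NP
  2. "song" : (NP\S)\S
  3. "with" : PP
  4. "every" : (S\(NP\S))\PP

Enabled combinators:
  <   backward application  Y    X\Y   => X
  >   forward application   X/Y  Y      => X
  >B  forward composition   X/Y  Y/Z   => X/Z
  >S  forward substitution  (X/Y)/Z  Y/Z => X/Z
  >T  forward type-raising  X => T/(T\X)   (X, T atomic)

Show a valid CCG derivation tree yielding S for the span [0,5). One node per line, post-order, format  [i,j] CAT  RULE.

[0,1] S/(PP\NP)  lex  "which"
[1,2] PP\NP  lex  "gave"
[0,2] S  >  k=1
[2,3] (NP\S)\S  lex  "song"
[0,3] NP\S  <  k=2
[3,4] PP  lex  "with"
[4,5] (S\(NP\S))\PP  lex  "every"
[3,5] S\(NP\S)  <  k=4
[0,5] S  <  k=3

[0,5] S   <
  [0,3] NP\S   <
    [0,2] S   >
      [0,1] "which" : S/(PP\NP)
      [1,2] "gave" : PP\NP
    [2,3] "song" : (NP\S)\S
  [3,5] S\(NP\S)   <
    [3,4] "with" : PP
    [4,5] "every" : (S\(NP\S))\PP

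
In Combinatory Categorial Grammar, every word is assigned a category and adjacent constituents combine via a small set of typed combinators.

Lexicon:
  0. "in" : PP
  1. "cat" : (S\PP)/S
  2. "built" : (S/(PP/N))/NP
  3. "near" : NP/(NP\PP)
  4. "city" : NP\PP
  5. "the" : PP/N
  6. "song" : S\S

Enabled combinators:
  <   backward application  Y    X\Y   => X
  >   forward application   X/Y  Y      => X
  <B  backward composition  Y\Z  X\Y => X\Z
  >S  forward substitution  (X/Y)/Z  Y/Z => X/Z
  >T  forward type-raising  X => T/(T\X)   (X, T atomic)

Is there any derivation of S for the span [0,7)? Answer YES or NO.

YES

[0,7] S   >
  [0,1] S/(S\PP)   >T
    [0,1] "in" : PP
  [1,7] S\PP   <B
    [1,6] S\PP   >
      [1,2] "cat" : (S\PP)/S
      [2,6] S   >
        [2,5] S/(PP/N)   >
          [2,3] "built" : (S/(PP/N))/NP
          [3,5] NP   >
            [3,4] "near" : NP/(NP\PP)
            [4,5] "city" : NP\PP
        [5,6] "the" : PP/N
    [6,7] "song" : S\S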